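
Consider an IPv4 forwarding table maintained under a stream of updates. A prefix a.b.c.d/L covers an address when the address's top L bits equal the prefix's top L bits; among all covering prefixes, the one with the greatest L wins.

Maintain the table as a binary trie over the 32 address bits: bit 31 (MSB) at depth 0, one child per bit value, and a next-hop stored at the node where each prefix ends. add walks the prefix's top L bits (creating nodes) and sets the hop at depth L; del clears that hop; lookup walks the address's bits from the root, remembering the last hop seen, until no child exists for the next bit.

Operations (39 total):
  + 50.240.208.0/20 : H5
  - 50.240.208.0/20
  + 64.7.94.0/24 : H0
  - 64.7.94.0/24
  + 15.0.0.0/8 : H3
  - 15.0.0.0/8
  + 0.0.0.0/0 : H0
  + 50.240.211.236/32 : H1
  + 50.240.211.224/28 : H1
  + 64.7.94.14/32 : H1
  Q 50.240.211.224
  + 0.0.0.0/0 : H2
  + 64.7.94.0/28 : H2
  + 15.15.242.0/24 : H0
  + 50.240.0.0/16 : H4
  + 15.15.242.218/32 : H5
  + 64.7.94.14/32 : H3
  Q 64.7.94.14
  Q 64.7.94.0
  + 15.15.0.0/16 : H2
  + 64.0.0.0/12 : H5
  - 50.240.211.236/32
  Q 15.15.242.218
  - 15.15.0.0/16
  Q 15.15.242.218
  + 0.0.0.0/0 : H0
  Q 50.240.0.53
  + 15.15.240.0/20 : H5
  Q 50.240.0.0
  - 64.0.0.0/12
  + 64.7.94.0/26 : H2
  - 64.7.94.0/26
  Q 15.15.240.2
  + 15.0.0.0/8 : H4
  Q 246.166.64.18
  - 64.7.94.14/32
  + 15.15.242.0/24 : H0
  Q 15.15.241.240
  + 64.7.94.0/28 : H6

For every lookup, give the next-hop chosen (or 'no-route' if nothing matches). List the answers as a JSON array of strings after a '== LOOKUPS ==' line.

Apply in order:
  + 50.240.208.0/20 (H5) depth=20
  del 50.240.208.0/20 (clear depth 20)
  + 64.7.94.0/24 (H0) depth=24
  del 64.7.94.0/24 (clear depth 24)
  + 15.0.0.0/8 (H3) depth=8
  del 15.0.0.0/8 (clear depth 8)
  + 0.0.0.0/0 (H0) depth=0
  + 50.240.211.236/32 (H1) depth=32
  + 50.240.211.224/28 (H1) depth=28
  + 64.7.94.14/32 (H1) depth=32
  Q 50.240.211.224: descend 0011001011110000110100111110 ; hops seen [H0,H1] ; pick H1
  + 0.0.0.0/0 (H2) depth=0
  + 64.7.94.0/28 (H2) depth=28
  + 15.15.242.0/24 (H0) depth=24
  + 50.240.0.0/16 (H4) depth=16
  + 15.15.242.218/32 (H5) depth=32
  + 64.7.94.14/32 (H3) depth=32
  Q 64.7.94.14: descend 01000000000001110101111000001110 ; hops seen [H2,H2,H3] ; pick H3
  Q 64.7.94.0: descend 0100000000000111010111100000 ; hops seen [H2,H2] ; pick H2
  + 15.15.0.0/16 (H2) depth=16
  + 64.0.0.0/12 (H5) depth=12
  del 50.240.211.236/32 (clear depth 32)
  Q 15.15.242.218: descend 00001111000011111111001011011010 ; hops seen [H2,H2,H0,H5] ; pick H5
  del 15.15.0.0/16 (clear depth 16)
  Q 15.15.242.218: descend 00001111000011111111001011011010 ; hops seen [H2,H0,H5] ; pick H5
  + 0.0.0.0/0 (H0) depth=0
  Q 50.240.0.53: descend 0011001011110000 ; hops seen [H0,H4] ; pick H4
  + 15.15.240.0/20 (H5) depth=20
  Q 50.240.0.0: descend 0011001011110000 ; hops seen [H0,H4] ; pick H4
  del 64.0.0.0/12 (clear depth 12)
  + 64.7.94.0/26 (H2) depth=26
  del 64.7.94.0/26 (clear depth 26)
  Q 15.15.240.2: descend 0000111100001111111100 ; hops seen [H0,H5] ; pick H5
  + 15.0.0.0/8 (H4) depth=8
  Q 246.166.64.18: descend ε ; hops seen [H0] ; pick H0
  del 64.7.94.14/32 (clear depth 32)
  + 15.15.242.0/24 (H0) depth=24
  Q 15.15.241.240: descend 0000111100001111111100 ; hops seen [H0,H4,H5] ; pick H5
  + 64.7.94.0/28 (H6) depth=28

== LOOKUPS ==
["H1","H3","H2","H5","H5","H4","H4","H5","H0","H5"]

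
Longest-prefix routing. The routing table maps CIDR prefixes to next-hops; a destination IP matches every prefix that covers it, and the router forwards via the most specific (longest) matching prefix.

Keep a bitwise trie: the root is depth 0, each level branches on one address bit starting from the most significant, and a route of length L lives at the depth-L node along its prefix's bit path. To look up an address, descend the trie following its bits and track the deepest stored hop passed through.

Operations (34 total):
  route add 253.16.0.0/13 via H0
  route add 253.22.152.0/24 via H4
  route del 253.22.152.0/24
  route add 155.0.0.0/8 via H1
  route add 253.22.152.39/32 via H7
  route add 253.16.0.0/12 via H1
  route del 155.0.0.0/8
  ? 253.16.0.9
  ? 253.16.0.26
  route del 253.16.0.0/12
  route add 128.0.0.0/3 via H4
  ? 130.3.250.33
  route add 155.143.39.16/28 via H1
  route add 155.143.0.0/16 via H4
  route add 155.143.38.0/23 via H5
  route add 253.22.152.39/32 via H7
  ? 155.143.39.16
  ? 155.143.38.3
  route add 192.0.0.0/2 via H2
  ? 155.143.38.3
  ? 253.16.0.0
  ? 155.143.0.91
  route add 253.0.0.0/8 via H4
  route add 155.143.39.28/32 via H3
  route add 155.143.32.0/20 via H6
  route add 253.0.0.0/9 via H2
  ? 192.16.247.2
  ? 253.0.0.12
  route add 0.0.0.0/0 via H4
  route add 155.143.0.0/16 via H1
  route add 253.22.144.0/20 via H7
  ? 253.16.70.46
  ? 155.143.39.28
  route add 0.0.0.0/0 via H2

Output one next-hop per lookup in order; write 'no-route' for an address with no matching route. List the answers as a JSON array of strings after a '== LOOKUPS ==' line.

Apply in order:
  + 253.16.0.0/13 (H0) depth=13
  + 253.22.152.0/24 (H4) depth=24
  del 253.22.152.0/24 (clear depth 24)
  + 155.0.0.0/8 (H1) depth=8
  + 253.22.152.39/32 (H7) depth=32
  + 253.16.0.0/12 (H1) depth=12
  del 155.0.0.0/8 (clear depth 8)
  lookup 253.16.0.9: bits 1111110100010 walk d0:-→d1:-→d2:-→d3:-→d4:-→d5:-→d6:-→d7:-→d8:-→d9:-→d10:-→d11:-→d12:H1→d13:H0 -> H0
  lookup 253.16.0.26: bits 1111110100010 walk d0:-→d1:-→d2:-→d3:-→d4:-→d5:-→d6:-→d7:-→d8:-→d9:-→d10:-→d11:-→d12:H1→d13:H0 -> H0
  del 253.16.0.0/12 (clear depth 12)
  + 128.0.0.0/3 (H4) depth=3
  lookup 130.3.250.33: bits 100 walk d0:-→d1:-→d2:-→d3:H4 -> H4
  + 155.143.39.16/28 (H1) depth=28
  + 155.143.0.0/16 (H4) depth=16
  + 155.143.38.0/23 (H5) depth=23
  + 253.22.152.39/32 (H7) depth=32
  lookup 155.143.39.16: bits 1001101110001111001001110001 walk d0:-→d1:-→d2:-→d3:H4→d4:-→d5:-→d6:-→d7:-→d8:-→d9:-→d10:-→d11:-→d12:-→d13:-→d14:-→d15:-→d16:H4→d17:-→d18:-→d19:-→d20:-→d21:-→d22:-→d23:H5→d24:-→d25:-→d26:-→d27:-→d28:H1 -> H1
  lookup 155.143.38.3: bits 10011011100011110010011 walk d0:-→d1:-→d2:-→d3:H4→d4:-→d5:-→d6:-→d7:-→d8:-→d9:-→d10:-→d11:-→d12:-→d13:-→d14:-→d15:-→d16:H4→d17:-→d18:-→d19:-→d20:-→d21:-→d22:-→d23:H5 -> H5
  + 192.0.0.0/2 (H2) depth=2
  lookup 155.143.38.3: bits 10011011100011110010011 walk d0:-→d1:-→d2:-→d3:H4→d4:-→d5:-→d6:-→d7:-→d8:-→d9:-→d10:-→d11:-→d12:-→d13:-→d14:-→d15:-→d16:H4→d17:-→d18:-→d19:-→d20:-→d21:-→d22:-→d23:H5 -> H5
  lookup 253.16.0.0: bits 1111110100010 walk d0:-→d1:-→d2:H2→d3:-→d4:-→d5:-→d6:-→d7:-→d8:-→d9:-→d10:-→d11:-→d12:-→d13:H0 -> H0
  lookup 155.143.0.91: bits 100110111000111100 walk d0:-→d1:-→d2:-→d3:H4→d4:-→d5:-→d6:-→d7:-→d8:-→d9:-→d10:-→d11:-→d12:-→d13:-→d14:-→d15:-→d16:H4→d17:-→d18:- -> H4
  + 253.0.0.0/8 (H4) depth=8
  + 155.143.39.28/32 (H3) depth=32
  + 155.143.32.0/20 (H6) depth=20
  + 253.0.0.0/9 (H2) depth=9
  lookup 192.16.247.2: bits 11 walk d0:-→d1:-→d2:H2 -> H2
  lookup 253.0.0.12: bits 11111101000 walk d0:-→d1:-→d2:H2→d3:-→d4:-→d5:-→d6:-→d7:-→d8:H4→d9:H2→d10:-→d11:- -> H2
  + 0.0.0.0/0 (H4) depth=0
  + 155.143.0.0/16 (H1) depth=16
  + 253.22.144.0/20 (H7) depth=20
  lookup 253.16.70.46: bits 1111110100010 walk d0:H4→d1:-→d2:H2→d3:-→d4:-→d5:-→d6:-→d7:-→d8:H4→d9:H2→d10:-→d11:-→d12:-→d13:H0 -> H0
  lookup 155.143.39.28: bits 10011011100011110010011100011100 walk d0:H4→d1:-→d2:-→d3:H4→d4:-→d5:-→d6:-→d7:-→d8:-→d9:-→d10:-→d11:-→d12:-→d13:-→d14:-→d15:-→d16:H1→d17:-→d18:-→d19:-→d20:H6→d21:-→d22:-→d23:H5→d24:-→d25:-→d26:-→d27:-→d28:H1→d29:-→d30:-→d31:-→d32:H3 -> H3
  + 0.0.0.0/0 (H2) depth=0

== LOOKUPS ==
["H0","H0","H4","H1","H5","H5","H0","H4","H2","H2","H0","H3"]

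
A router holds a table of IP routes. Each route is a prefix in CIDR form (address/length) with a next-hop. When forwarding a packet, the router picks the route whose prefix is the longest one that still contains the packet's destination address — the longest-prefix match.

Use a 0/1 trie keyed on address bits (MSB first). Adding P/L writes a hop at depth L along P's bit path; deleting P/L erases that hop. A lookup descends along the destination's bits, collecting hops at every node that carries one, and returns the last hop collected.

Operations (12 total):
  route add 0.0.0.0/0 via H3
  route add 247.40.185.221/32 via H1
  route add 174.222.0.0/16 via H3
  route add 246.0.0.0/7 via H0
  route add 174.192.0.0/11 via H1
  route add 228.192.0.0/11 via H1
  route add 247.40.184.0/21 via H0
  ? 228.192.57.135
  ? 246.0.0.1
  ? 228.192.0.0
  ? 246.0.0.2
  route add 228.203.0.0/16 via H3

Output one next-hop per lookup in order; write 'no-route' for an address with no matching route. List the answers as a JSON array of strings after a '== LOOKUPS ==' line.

Apply in order:
  add 0.0.0.0/0 -> H3 at depth 0
  add 247.40.185.221/32 -> H1 at depth 32
  add 174.222.0.0/16 -> H3 at depth 16
  add 246.0.0.0/7 -> H0 at depth 7
  add 174.192.0.0/11 -> H1 at depth 11
  add 228.192.0.0/11 -> H1 at depth 11
  add 247.40.184.0/21 -> H0 at depth 21
  ? 228.192.57.135  path d0:H3→d1:-→d2:-→d3:-→d4:-→d5:-→d6:-→d7:-→d8:-→d9:-→d10:-→d11:H1  best=H1
  ? 246.0.0.1  path d0:H3→d1:-→d2:-→d3:-→d4:-→d5:-→d6:-→d7:H0  best=H0
  ? 228.192.0.0  path d0:H3→d1:-→d2:-→d3:-→d4:-→d5:-→d6:-→d7:-→d8:-→d9:-→d10:-→d11:H1  best=H1
  ? 246.0.0.2  path d0:H3→d1:-→d2:-→d3:-→d4:-→d5:-→d6:-→d7:H0  best=H0
  add 228.203.0.0/16 -> H3 at depth 16

== LOOKUPS ==
["H1","H0","H1","H0"]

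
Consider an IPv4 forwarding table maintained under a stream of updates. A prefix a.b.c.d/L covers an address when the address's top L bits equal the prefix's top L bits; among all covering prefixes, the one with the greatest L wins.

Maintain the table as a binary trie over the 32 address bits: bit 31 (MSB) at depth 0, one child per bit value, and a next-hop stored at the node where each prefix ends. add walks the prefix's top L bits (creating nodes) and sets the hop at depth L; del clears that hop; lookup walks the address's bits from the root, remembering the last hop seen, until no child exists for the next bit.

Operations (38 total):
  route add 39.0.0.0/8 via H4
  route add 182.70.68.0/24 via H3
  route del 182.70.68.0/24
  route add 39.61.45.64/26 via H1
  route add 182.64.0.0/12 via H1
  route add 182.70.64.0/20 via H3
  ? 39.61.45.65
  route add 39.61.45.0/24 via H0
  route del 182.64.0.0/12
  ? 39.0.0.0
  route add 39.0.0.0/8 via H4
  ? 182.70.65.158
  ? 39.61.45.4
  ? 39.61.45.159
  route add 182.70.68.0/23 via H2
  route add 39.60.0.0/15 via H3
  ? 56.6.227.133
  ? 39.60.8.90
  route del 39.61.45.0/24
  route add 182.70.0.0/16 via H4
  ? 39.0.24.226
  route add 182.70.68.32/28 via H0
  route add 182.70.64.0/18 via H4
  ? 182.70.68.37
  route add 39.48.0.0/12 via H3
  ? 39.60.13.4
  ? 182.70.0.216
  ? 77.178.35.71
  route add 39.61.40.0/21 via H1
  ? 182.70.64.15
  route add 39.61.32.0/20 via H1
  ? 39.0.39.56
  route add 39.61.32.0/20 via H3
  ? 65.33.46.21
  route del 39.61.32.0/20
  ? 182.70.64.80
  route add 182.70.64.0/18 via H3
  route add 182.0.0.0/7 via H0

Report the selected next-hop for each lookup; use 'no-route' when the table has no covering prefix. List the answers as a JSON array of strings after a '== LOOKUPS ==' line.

Process each operation:
  + 39.0.0.0/8 (H4) depth=8
  + 182.70.68.0/24 (H3) depth=24
  del 182.70.68.0/24 (clear depth 24)
  + 39.61.45.64/26 (H1) depth=26
  + 182.64.0.0/12 (H1) depth=12
  + 182.70.64.0/20 (H3) depth=20
  Q 39.61.45.65: descend 00100111001111010010110101 ; hops seen [H4,H1] ; pick H1
  + 39.61.45.0/24 (H0) depth=24
  del 182.64.0.0/12 (clear depth 12)
  Q 39.0.0.0: descend 0010011100 ; hops seen [H4] ; pick H4
  + 39.0.0.0/8 (H4) depth=8
  Q 182.70.65.158: descend 101101100100011001000 ; hops seen [H3] ; pick H3
  Q 39.61.45.4: descend 0010011100111101001011010 ; hops seen [H4,H0] ; pick H0
  Q 39.61.45.159: descend 001001110011110100101101 ; hops seen [H4,H0] ; pick H0
  + 182.70.68.0/23 (H2) depth=23
  + 39.60.0.0/15 (H3) depth=15
  Q 56.6.227.133: descend 001 ; hops seen [∅] ; pick no-route
  Q 39.60.8.90: descend 001001110011110 ; hops seen [H4,H3] ; pick H3
  del 39.61.45.0/24 (clear depth 24)
  + 182.70.0.0/16 (H4) depth=16
  Q 39.0.24.226: descend 0010011100 ; hops seen [H4] ; pick H4
  + 182.70.68.32/28 (H0) depth=28
  + 182.70.64.0/18 (H4) depth=18
  Q 182.70.68.37: descend 1011011001000110010001000010 ; hops seen [H4,H4,H3,H2,H0] ; pick H0
  + 39.48.0.0/12 (H3) depth=12
  Q 39.60.13.4: descend 001001110011110 ; hops seen [H4,H3,H3] ; pick H3
  Q 182.70.0.216: descend 10110110010001100 ; hops seen [H4] ; pick H4
  Q 77.178.35.71: descend 0 ; hops seen [∅] ; pick no-route
  + 39.61.40.0/21 (H1) depth=21
  Q 182.70.64.15: descend 101101100100011001000 ; hops seen [H4,H4,H3] ; pick H3
  + 39.61.32.0/20 (H1) depth=20
  Q 39.0.39.56: descend 0010011100 ; hops seen [H4] ; pick H4
  + 39.61.32.0/20 (H3) depth=20
  Q 65.33.46.21: descend 0 ; hops seen [∅] ; pick no-route
  del 39.61.32.0/20 (clear depth 20)
  Q 182.70.64.80: descend 101101100100011001000 ; hops seen [H4,H4,H3] ; pick H3
  + 182.70.64.0/18 (H3) depth=18
  + 182.0.0.0/7 (H0) depth=7

== LOOKUPS ==
["H1","H4","H3","H0","H0","no-route","H3","H4","H0","H3","H4","no-route","H3","H4","no-route","H3"]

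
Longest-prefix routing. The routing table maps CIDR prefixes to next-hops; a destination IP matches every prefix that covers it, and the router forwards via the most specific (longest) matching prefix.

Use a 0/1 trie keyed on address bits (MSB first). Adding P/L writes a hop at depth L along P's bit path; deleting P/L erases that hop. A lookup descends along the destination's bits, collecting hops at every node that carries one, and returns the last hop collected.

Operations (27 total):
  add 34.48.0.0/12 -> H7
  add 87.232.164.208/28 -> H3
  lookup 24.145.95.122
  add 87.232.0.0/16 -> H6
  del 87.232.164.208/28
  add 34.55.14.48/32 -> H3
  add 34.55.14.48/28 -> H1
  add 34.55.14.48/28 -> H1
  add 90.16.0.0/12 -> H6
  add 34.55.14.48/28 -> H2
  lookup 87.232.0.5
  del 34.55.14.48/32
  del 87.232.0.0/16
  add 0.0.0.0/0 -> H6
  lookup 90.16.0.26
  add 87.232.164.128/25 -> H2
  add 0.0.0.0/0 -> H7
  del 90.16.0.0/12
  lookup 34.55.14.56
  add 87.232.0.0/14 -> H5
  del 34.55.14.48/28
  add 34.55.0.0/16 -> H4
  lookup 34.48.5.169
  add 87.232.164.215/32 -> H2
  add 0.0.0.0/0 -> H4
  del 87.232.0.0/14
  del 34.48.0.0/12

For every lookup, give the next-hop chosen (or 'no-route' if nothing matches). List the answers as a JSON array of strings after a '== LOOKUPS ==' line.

Apply in order:
  add 34.48.0.0/12 -> H7 at depth 12
  add 87.232.164.208/28 -> H3 at depth 28
  lookup 24.145.95.122: bits 00 walk d0:-→d1:-→d2:- -> no-route
  add 87.232.0.0/16 -> H6 at depth 16
  del 87.232.164.208/28 (clear depth 28)
  add 34.55.14.48/32 -> H3 at depth 32
  add 34.55.14.48/28 -> H1 at depth 28
  add 34.55.14.48/28 -> H1 at depth 28
  add 90.16.0.0/12 -> H6 at depth 12
  add 34.55.14.48/28 -> H2 at depth 28
  lookup 87.232.0.5: bits 0101011111101000 walk d0:-→d1:-→d2:-→d3:-→d4:-→d5:-→d6:-→d7:-→d8:-→d9:-→d10:-→d11:-→d12:-→d13:-→d14:-→d15:-→d16:H6 -> H6
  del 34.55.14.48/32 (clear depth 32)
  del 87.232.0.0/16 (clear depth 16)
  add 0.0.0.0/0 -> H6 at depth 0
  lookup 90.16.0.26: bits 010110100001 walk d0:H6→d1:-→d2:-→d3:-→d4:-→d5:-→d6:-→d7:-→d8:-→d9:-→d10:-→d11:-→d12:H6 -> H6
  add 87.232.164.128/25 -> H2 at depth 25
  add 0.0.0.0/0 -> H7 at depth 0
  del 90.16.0.0/12 (clear depth 12)
  lookup 34.55.14.56: bits 0010001000110111000011100011 walk d0:H7→d1:-→d2:-→d3:-→d4:-→d5:-→d6:-→d7:-→d8:-→d9:-→d10:-→d11:-→d12:H7→d13:-→d14:-→d15:-→d16:-→d17:-→d18:-→d19:-→d20:-→d21:-→d22:-→d23:-→d24:-→d25:-→d26:-→d27:-→d28:H2 -> H2
  add 87.232.0.0/14 -> H5 at depth 14
  del 34.55.14.48/28 (clear depth 28)
  add 34.55.0.0/16 -> H4 at depth 16
  lookup 34.48.5.169: bits 0010001000110 walk d0:H7→d1:-→d2:-→d3:-→d4:-→d5:-→d6:-→d7:-→d8:-→d9:-→d10:-→d11:-→d12:H7→d13:- -> H7
  add 87.232.164.215/32 -> H2 at depth 32
  add 0.0.0.0/0 -> H4 at depth 0
  del 87.232.0.0/14 (clear depth 14)
  del 34.48.0.0/12 (clear depth 12)

== LOOKUPS ==
["no-route","H6","H6","H2","H7"]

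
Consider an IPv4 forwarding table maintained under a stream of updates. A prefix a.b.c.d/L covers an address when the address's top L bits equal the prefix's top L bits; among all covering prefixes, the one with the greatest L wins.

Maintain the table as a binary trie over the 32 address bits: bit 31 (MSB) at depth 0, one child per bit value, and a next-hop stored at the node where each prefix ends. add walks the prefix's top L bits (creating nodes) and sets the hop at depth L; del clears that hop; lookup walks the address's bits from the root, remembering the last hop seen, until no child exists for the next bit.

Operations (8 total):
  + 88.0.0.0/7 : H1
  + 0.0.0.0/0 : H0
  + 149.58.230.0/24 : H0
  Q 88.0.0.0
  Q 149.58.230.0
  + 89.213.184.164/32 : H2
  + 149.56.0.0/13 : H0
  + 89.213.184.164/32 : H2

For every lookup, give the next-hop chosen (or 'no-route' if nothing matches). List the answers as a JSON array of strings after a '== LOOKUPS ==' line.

Trace:
  add 88.0.0.0/7 -> H1 at depth 7
  add 0.0.0.0/0 -> H0 at depth 0
  add 149.58.230.0/24 -> H0 at depth 24
  ? 88.0.0.0  path d0:H0→d1:-→d2:-→d3:-→d4:-→d5:-→d6:-→d7:H1  best=H1
  ? 149.58.230.0  path d0:H0→d1:-→d2:-→d3:-→d4:-→d5:-→d6:-→d7:-→d8:-→d9:-→d10:-→d11:-→d12:-→d13:-→d14:-→d15:-→d16:-→d17:-→d18:-→d19:-→d20:-→d21:-→d22:-→d23:-→d24:H0  best=H0
  add 89.213.184.164/32 -> H2 at depth 32
  add 149.56.0.0/13 -> H0 at depth 13
  add 89.213.184.164/32 -> H2 at depth 32

== LOOKUPS ==
["H1","H0"]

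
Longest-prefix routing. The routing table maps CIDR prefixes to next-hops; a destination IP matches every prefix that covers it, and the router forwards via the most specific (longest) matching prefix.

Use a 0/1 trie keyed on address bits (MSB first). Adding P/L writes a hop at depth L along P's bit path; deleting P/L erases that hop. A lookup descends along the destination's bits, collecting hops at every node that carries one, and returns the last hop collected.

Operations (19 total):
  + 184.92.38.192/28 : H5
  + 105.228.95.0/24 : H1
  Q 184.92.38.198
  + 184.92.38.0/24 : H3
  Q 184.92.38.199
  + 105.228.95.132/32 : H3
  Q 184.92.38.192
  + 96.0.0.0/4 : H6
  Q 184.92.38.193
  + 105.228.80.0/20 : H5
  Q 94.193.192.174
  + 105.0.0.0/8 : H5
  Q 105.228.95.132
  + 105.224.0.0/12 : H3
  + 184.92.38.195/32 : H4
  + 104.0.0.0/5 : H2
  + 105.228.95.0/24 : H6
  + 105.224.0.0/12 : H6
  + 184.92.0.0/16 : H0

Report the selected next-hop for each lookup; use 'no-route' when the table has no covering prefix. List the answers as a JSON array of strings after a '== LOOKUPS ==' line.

Process each operation:
  + 184.92.38.192/28 (H5) depth=28
  + 105.228.95.0/24 (H1) depth=24
  Q 184.92.38.198: descend 1011100001011100001001101100 ; hops seen [H5] ; pick H5
  + 184.92.38.0/24 (H3) depth=24
  Q 184.92.38.199: descend 1011100001011100001001101100 ; hops seen [H3,H5] ; pick H5
  + 105.228.95.132/32 (H3) depth=32
  Q 184.92.38.192: descend 1011100001011100001001101100 ; hops seen [H3,H5] ; pick H5
  + 96.0.0.0/4 (H6) depth=4
  Q 184.92.38.193: descend 1011100001011100001001101100 ; hops seen [H3,H5] ; pick H5
  + 105.228.80.0/20 (H5) depth=20
  Q 94.193.192.174: descend 01 ; hops seen [∅] ; pick no-route
  + 105.0.0.0/8 (H5) depth=8
  Q 105.228.95.132: descend 01101001111001000101111110000100 ; hops seen [H6,H5,H5,H1,H3] ; pick H3
  + 105.224.0.0/12 (H3) depth=12
  + 184.92.38.195/32 (H4) depth=32
  + 104.0.0.0/5 (H2) depth=5
  + 105.228.95.0/24 (H6) depth=24
  + 105.224.0.0/12 (H6) depth=12
  + 184.92.0.0/16 (H0) depth=16

== LOOKUPS ==
["H5","H5","H5","H5","no-route","H3"]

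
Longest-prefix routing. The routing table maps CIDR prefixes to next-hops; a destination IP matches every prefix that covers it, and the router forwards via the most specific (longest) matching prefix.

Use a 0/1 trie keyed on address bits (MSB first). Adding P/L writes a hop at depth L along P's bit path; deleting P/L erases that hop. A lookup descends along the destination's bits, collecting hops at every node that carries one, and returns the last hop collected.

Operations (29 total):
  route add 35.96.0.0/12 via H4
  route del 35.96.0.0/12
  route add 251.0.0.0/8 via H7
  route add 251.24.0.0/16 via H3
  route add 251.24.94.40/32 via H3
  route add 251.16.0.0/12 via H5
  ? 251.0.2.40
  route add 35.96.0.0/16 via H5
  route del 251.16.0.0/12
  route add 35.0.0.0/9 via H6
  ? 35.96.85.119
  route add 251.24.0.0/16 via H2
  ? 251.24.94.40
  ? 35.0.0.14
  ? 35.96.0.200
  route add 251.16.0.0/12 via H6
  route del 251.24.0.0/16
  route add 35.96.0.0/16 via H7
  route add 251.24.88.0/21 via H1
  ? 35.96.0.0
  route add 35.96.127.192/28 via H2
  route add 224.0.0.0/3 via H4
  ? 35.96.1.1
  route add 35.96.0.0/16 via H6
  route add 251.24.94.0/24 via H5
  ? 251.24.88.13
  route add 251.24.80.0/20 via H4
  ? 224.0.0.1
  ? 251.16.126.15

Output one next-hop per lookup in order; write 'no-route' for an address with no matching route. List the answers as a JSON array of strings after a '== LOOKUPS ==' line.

Apply in order:
  + 35.96.0.0/12 (H4) depth=12
  - 35.96.0.0/12 clear@12
  + 251.0.0.0/8 (H7) depth=8
  + 251.24.0.0/16 (H3) depth=16
  + 251.24.94.40/32 (H3) depth=32
  + 251.16.0.0/12 (H5) depth=12
  ? 251.0.2.40  path d0:-→d1:-→d2:-→d3:-→d4:-→d5:-→d6:-→d7:-→d8:H7→d9:-→d10:-→d11:-  best=H7
  + 35.96.0.0/16 (H5) depth=16
  - 251.16.0.0/12 clear@12
  + 35.0.0.0/9 (H6) depth=9
  ? 35.96.85.119  path d0:-→d1:-→d2:-→d3:-→d4:-→d5:-→d6:-→d7:-→d8:-→d9:H6→d10:-→d11:-→d12:-→d13:-→d14:-→d15:-→d16:H5  best=H5
  + 251.24.0.0/16 (H2) depth=16
  ? 251.24.94.40  path d0:-→d1:-→d2:-→d3:-→d4:-→d5:-→d6:-→d7:-→d8:H7→d9:-→d10:-→d11:-→d12:-→d13:-→d14:-→d15:-→d16:H2→d17:-→d18:-→d19:-→d20:-→d21:-→d22:-→d23:-→d24:-→d25:-→d26:-→d27:-→d28:-→d29:-→d30:-→d31:-→d32:H3  best=H3
  ? 35.0.0.14  path d0:-→d1:-→d2:-→d3:-→d4:-→d5:-→d6:-→d7:-→d8:-→d9:H6  best=H6
  ? 35.96.0.200  path d0:-→d1:-→d2:-→d3:-→d4:-→d5:-→d6:-→d7:-→d8:-→d9:H6→d10:-→d11:-→d12:-→d13:-→d14:-→d15:-→d16:H5  best=H5
  + 251.16.0.0/12 (H6) depth=12
  - 251.24.0.0/16 clear@16
  + 35.96.0.0/16 (H7) depth=16
  + 251.24.88.0/21 (H1) depth=21
  ? 35.96.0.0  path d0:-→d1:-→d2:-→d3:-→d4:-→d5:-→d6:-→d7:-→d8:-→d9:H6→d10:-→d11:-→d12:-→d13:-→d14:-→d15:-→d16:H7  best=H7
  + 35.96.127.192/28 (H2) depth=28
  + 224.0.0.0/3 (H4) depth=3
  ? 35.96.1.1  path d0:-→d1:-→d2:-→d3:-→d4:-→d5:-→d6:-→d7:-→d8:-→d9:H6→d10:-→d11:-→d12:-→d13:-→d14:-→d15:-→d16:H7→d17:-  best=H7
  + 35.96.0.0/16 (H6) depth=16
  + 251.24.94.0/24 (H5) depth=24
  ? 251.24.88.13  path d0:-→d1:-→d2:-→d3:H4→d4:-→d5:-→d6:-→d7:-→d8:H7→d9:-→d10:-→d11:-→d12:H6→d13:-→d14:-→d15:-→d16:-→d17:-→d18:-→d19:-→d20:-→d21:H1  best=H1
  + 251.24.80.0/20 (H4) depth=20
  ? 224.0.0.1  path d0:-→d1:-→d2:-→d3:H4  best=H4
  ? 251.16.126.15  path d0:-→d1:-→d2:-→d3:H4→d4:-→d5:-→d6:-→d7:-→d8:H7→d9:-→d10:-→d11:-→d12:H6  best=H6

== LOOKUPS ==
["H7","H5","H3","H6","H5","H7","H7","H1","H4","H6"]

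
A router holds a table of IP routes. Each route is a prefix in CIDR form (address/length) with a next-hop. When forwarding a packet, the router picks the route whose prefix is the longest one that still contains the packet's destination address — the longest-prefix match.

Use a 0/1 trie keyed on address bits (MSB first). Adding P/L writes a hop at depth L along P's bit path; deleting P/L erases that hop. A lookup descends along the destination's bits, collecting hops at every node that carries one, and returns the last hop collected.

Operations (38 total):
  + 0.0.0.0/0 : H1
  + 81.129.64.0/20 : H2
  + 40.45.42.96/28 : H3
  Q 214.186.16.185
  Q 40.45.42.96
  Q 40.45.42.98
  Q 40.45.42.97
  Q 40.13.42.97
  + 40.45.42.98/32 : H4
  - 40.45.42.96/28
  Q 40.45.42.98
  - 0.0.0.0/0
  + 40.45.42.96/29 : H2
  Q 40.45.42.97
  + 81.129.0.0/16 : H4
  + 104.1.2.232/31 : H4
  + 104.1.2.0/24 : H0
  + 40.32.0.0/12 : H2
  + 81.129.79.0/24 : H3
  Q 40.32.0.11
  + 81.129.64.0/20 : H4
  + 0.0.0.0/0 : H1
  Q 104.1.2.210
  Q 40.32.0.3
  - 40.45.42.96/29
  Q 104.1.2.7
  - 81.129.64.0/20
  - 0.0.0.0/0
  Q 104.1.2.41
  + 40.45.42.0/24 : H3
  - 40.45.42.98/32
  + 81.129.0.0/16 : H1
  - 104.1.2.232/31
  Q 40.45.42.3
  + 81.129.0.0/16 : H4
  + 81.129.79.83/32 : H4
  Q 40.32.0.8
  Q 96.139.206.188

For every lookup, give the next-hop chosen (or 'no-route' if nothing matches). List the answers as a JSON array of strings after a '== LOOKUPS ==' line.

Apply in order:
  add 0.0.0.0/0 -> H1 at depth 0
  add 81.129.64.0/20 -> H2 at depth 20
  add 40.45.42.96/28 -> H3 at depth 28
  Q 214.186.16.185: descend ε ; hops seen [H1] ; pick H1
  Q 40.45.42.96: descend 0010100000101101001010100110 ; hops seen [H1,H3] ; pick H3
  Q 40.45.42.98: descend 0010100000101101001010100110 ; hops seen [H1,H3] ; pick H3
  Q 40.45.42.97: descend 0010100000101101001010100110 ; hops seen [H1,H3] ; pick H3
  Q 40.13.42.97: descend 0010100000 ; hops seen [H1] ; pick H1
  add 40.45.42.98/32 -> H4 at depth 32
  - 40.45.42.96/28 clear@28
  Q 40.45.42.98: descend 00101000001011010010101001100010 ; hops seen [H1,H4] ; pick H4
  - 0.0.0.0/0 clear@0
  add 40.45.42.96/29 -> H2 at depth 29
  Q 40.45.42.97: descend 001010000010110100101010011000 ; hops seen [H2] ; pick H2
  add 81.129.0.0/16 -> H4 at depth 16
  add 104.1.2.232/31 -> H4 at depth 31
  add 104.1.2.0/24 -> H0 at depth 24
  add 40.32.0.0/12 -> H2 at depth 12
  add 81.129.79.0/24 -> H3 at depth 24
  Q 40.32.0.11: descend 001010000010 ; hops seen [H2] ; pick H2
  add 81.129.64.0/20 -> H4 at depth 20
  add 0.0.0.0/0 -> H1 at depth 0
  Q 104.1.2.210: descend 01101000000000010000001011 ; hops seen [H1,H0] ; pick H0
  Q 40.32.0.3: descend 001010000010 ; hops seen [H1,H2] ; pick H2
  - 40.45.42.96/29 clear@29
  Q 104.1.2.7: descend 011010000000000100000010 ; hops seen [H1,H0] ; pick H0
  - 81.129.64.0/20 clear@20
  - 0.0.0.0/0 clear@0
  Q 104.1.2.41: descend 011010000000000100000010 ; hops seen [H0] ; pick H0
  add 40.45.42.0/24 -> H3 at depth 24
  - 40.45.42.98/32 clear@32
  add 81.129.0.0/16 -> H1 at depth 16
  - 104.1.2.232/31 clear@31
  Q 40.45.42.3: descend 0010100000101101001010100 ; hops seen [H2,H3] ; pick H3
  add 81.129.0.0/16 -> H4 at depth 16
  add 81.129.79.83/32 -> H4 at depth 32
  Q 40.32.0.8: descend 001010000010 ; hops seen [H2] ; pick H2
  Q 96.139.206.188: descend 0110 ; hops seen [∅] ; pick no-route

== LOOKUPS ==
["H1","H3","H3","H3","H1","H4","H2","H2","H0","H2","H0","H0","H3","H2","no-route"]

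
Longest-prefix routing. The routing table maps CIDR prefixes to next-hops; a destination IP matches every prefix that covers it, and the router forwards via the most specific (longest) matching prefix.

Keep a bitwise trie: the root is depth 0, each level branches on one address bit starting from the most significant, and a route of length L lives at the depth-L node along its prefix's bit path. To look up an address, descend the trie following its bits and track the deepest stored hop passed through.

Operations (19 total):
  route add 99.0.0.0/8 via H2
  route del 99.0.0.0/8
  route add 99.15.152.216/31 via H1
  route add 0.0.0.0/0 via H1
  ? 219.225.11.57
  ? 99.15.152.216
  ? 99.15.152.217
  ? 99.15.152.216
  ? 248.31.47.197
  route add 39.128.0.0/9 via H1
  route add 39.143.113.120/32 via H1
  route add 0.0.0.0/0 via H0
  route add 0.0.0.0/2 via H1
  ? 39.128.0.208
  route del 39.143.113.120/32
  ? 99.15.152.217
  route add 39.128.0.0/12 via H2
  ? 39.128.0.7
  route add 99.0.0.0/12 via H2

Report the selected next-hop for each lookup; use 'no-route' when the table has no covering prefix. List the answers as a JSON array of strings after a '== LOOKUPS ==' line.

Apply in order:
  add 99.0.0.0/8 -> H2 at depth 8
  - 99.0.0.0/8 clear@8
  add 99.15.152.216/31 -> H1 at depth 31
  add 0.0.0.0/0 -> H1 at depth 0
  lookup 219.225.11.57: bits ε walk d0:H1 -> H1
  lookup 99.15.152.216: bits 0110001100001111100110001101100 walk d0:H1→d1:-→d2:-→d3:-→d4:-→d5:-→d6:-→d7:-→d8:-→d9:-→d10:-→d11:-→d12:-→d13:-→d14:-→d15:-→d16:-→d17:-→d18:-→d19:-→d20:-→d21:-→d22:-→d23:-→d24:-→d25:-→d26:-→d27:-→d28:-→d29:-→d30:-→d31:H1 -> H1
  lookup 99.15.152.217: bits 0110001100001111100110001101100 walk d0:H1→d1:-→d2:-→d3:-→d4:-→d5:-→d6:-→d7:-→d8:-→d9:-→d10:-→d11:-→d12:-→d13:-→d14:-→d15:-→d16:-→d17:-→d18:-→d19:-→d20:-→d21:-→d22:-→d23:-→d24:-→d25:-→d26:-→d27:-→d28:-→d29:-→d30:-→d31:H1 -> H1
  lookup 99.15.152.216: bits 0110001100001111100110001101100 walk d0:H1→d1:-→d2:-→d3:-→d4:-→d5:-→d6:-→d7:-→d8:-→d9:-→d10:-→d11:-→d12:-→d13:-→d14:-→d15:-→d16:-→d17:-→d18:-→d19:-→d20:-→d21:-→d22:-→d23:-→d24:-→d25:-→d26:-→d27:-→d28:-→d29:-→d30:-→d31:H1 -> H1
  lookup 248.31.47.197: bits ε walk d0:H1 -> H1
  add 39.128.0.0/9 -> H1 at depth 9
  add 39.143.113.120/32 -> H1 at depth 32
  add 0.0.0.0/0 -> H0 at depth 0
  add 0.0.0.0/2 -> H1 at depth 2
  lookup 39.128.0.208: bits 001001111000 walk d0:H0→d1:-→d2:H1→d3:-→d4:-→d5:-→d6:-→d7:-→d8:-→d9:H1→d10:-→d11:-→d12:- -> H1
  - 39.143.113.120/32 clear@32
  lookup 99.15.152.217: bits 0110001100001111100110001101100 walk d0:H0→d1:-→d2:-→d3:-→d4:-→d5:-→d6:-→d7:-→d8:-→d9:-→d10:-→d11:-→d12:-→d13:-→d14:-→d15:-→d16:-→d17:-→d18:-→d19:-→d20:-→d21:-→d22:-→d23:-→d24:-→d25:-→d26:-→d27:-→d28:-→d29:-→d30:-→d31:H1 -> H1
  add 39.128.0.0/12 -> H2 at depth 12
  lookup 39.128.0.7: bits 001001111000 walk d0:H0→d1:-→d2:H1→d3:-→d4:-→d5:-→d6:-→d7:-→d8:-→d9:H1→d10:-→d11:-→d12:H2 -> H2
  add 99.0.0.0/12 -> H2 at depth 12

== LOOKUPS ==
["H1","H1","H1","H1","H1","H1","H1","H2"]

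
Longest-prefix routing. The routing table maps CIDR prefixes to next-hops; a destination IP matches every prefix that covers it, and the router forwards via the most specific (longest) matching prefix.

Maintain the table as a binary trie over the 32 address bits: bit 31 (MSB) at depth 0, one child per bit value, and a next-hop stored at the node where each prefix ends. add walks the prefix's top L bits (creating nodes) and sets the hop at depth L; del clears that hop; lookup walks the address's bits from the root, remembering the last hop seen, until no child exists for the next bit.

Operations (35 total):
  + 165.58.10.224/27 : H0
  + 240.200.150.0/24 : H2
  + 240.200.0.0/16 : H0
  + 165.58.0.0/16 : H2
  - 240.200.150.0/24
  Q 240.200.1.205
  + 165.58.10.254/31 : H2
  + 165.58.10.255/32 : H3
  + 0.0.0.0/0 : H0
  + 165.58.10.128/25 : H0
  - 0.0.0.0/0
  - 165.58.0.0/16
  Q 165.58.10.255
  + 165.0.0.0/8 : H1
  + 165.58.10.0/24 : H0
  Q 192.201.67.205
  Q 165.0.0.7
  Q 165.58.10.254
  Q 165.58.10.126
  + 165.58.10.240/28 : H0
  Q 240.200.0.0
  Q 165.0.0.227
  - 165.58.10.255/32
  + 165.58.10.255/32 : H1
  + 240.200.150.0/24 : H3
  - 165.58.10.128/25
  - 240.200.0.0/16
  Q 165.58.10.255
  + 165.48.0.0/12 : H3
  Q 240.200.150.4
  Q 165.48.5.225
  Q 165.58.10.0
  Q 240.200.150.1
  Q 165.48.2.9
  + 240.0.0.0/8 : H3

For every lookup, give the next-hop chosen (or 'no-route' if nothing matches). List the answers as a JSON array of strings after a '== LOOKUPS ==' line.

Process each operation:
  + 165.58.10.224/27 (H0) depth=27
  + 240.200.150.0/24 (H2) depth=24
  + 240.200.0.0/16 (H0) depth=16
  + 165.58.0.0/16 (H2) depth=16
  del 240.200.150.0/24 (clear depth 24)
  ? 240.200.1.205  path d0:-→d1:-→d2:-→d3:-→d4:-→d5:-→d6:-→d7:-→d8:-→d9:-→d10:-→d11:-→d12:-→d13:-→d14:-→d15:-→d16:H0  best=H0
  + 165.58.10.254/31 (H2) depth=31
  + 165.58.10.255/32 (H3) depth=32
  + 0.0.0.0/0 (H0) depth=0
  + 165.58.10.128/25 (H0) depth=25
  del 0.0.0.0/0 (clear depth 0)
  del 165.58.0.0/16 (clear depth 16)
  ? 165.58.10.255  path d0:-→d1:-→d2:-→d3:-→d4:-→d5:-→d6:-→d7:-→d8:-→d9:-→d10:-→d11:-→d12:-→d13:-→d14:-→d15:-→d16:-→d17:-→d18:-→d19:-→d20:-→d21:-→d22:-→d23:-→d24:-→d25:H0→d26:-→d27:H0→d28:-→d29:-→d30:-→d31:H2→d32:H3  best=H3
  + 165.0.0.0/8 (H1) depth=8
  + 165.58.10.0/24 (H0) depth=24
  ? 192.201.67.205  path d0:-→d1:-→d2:-  best=no-route
  ? 165.0.0.7  path d0:-→d1:-→d2:-→d3:-→d4:-→d5:-→d6:-→d7:-→d8:H1→d9:-→d10:-  best=H1
  ? 165.58.10.254  path d0:-→d1:-→d2:-→d3:-→d4:-→d5:-→d6:-→d7:-→d8:H1→d9:-→d10:-→d11:-→d12:-→d13:-→d14:-→d15:-→d16:-→d17:-→d18:-→d19:-→d20:-→d21:-→d22:-→d23:-→d24:H0→d25:H0→d26:-→d27:H0→d28:-→d29:-→d30:-→d31:H2  best=H2
  ? 165.58.10.126  path d0:-→d1:-→d2:-→d3:-→d4:-→d5:-→d6:-→d7:-→d8:H1→d9:-→d10:-→d11:-→d12:-→d13:-→d14:-→d15:-→d16:-→d17:-→d18:-→d19:-→d20:-→d21:-→d22:-→d23:-→d24:H0  best=H0
  + 165.58.10.240/28 (H0) depth=28
  ? 240.200.0.0  path d0:-→d1:-→d2:-→d3:-→d4:-→d5:-→d6:-→d7:-→d8:-→d9:-→d10:-→d11:-→d12:-→d13:-→d14:-→d15:-→d16:H0  best=H0
  ? 165.0.0.227  path d0:-→d1:-→d2:-→d3:-→d4:-→d5:-→d6:-→d7:-→d8:H1→d9:-→d10:-  best=H1
  del 165.58.10.255/32 (clear depth 32)
  + 165.58.10.255/32 (H1) depth=32
  + 240.200.150.0/24 (H3) depth=24
  del 165.58.10.128/25 (clear depth 25)
  del 240.200.0.0/16 (clear depth 16)
  ? 165.58.10.255  path d0:-→d1:-→d2:-→d3:-→d4:-→d5:-→d6:-→d7:-→d8:H1→d9:-→d10:-→d11:-→d12:-→d13:-→d14:-→d15:-→d16:-→d17:-→d18:-→d19:-→d20:-→d21:-→d22:-→d23:-→d24:H0→d25:-→d26:-→d27:H0→d28:H0→d29:-→d30:-→d31:H2→d32:H1  best=H1
  + 165.48.0.0/12 (H3) depth=12
  ? 240.200.150.4  path d0:-→d1:-→d2:-→d3:-→d4:-→d5:-→d6:-→d7:-→d8:-→d9:-→d10:-→d11:-→d12:-→d13:-→d14:-→d15:-→d16:-→d17:-→d18:-→d19:-→d20:-→d21:-→d22:-→d23:-→d24:H3  best=H3
  ? 165.48.5.225  path d0:-→d1:-→d2:-→d3:-→d4:-→d5:-→d6:-→d7:-→d8:H1→d9:-→d10:-→d11:-→d12:H3  best=H3
  ? 165.58.10.0  path d0:-→d1:-→d2:-→d3:-→d4:-→d5:-→d6:-→d7:-→d8:H1→d9:-→d10:-→d11:-→d12:H3→d13:-→d14:-→d15:-→d16:-→d17:-→d18:-→d19:-→d20:-→d21:-→d22:-→d23:-→d24:H0  best=H0
  ? 240.200.150.1  path d0:-→d1:-→d2:-→d3:-→d4:-→d5:-→d6:-→d7:-→d8:-→d9:-→d10:-→d11:-→d12:-→d13:-→d14:-→d15:-→d16:-→d17:-→d18:-→d19:-→d20:-→d21:-→d22:-→d23:-→d24:H3  best=H3
  ? 165.48.2.9  path d0:-→d1:-→d2:-→d3:-→d4:-→d5:-→d6:-→d7:-→d8:H1→d9:-→d10:-→d11:-→d12:H3  best=H3
  + 240.0.0.0/8 (H3) depth=8

== LOOKUPS ==
["H0","H3","no-route","H1","H2","H0","H0","H1","H1","H3","H3","H0","H3","H3"]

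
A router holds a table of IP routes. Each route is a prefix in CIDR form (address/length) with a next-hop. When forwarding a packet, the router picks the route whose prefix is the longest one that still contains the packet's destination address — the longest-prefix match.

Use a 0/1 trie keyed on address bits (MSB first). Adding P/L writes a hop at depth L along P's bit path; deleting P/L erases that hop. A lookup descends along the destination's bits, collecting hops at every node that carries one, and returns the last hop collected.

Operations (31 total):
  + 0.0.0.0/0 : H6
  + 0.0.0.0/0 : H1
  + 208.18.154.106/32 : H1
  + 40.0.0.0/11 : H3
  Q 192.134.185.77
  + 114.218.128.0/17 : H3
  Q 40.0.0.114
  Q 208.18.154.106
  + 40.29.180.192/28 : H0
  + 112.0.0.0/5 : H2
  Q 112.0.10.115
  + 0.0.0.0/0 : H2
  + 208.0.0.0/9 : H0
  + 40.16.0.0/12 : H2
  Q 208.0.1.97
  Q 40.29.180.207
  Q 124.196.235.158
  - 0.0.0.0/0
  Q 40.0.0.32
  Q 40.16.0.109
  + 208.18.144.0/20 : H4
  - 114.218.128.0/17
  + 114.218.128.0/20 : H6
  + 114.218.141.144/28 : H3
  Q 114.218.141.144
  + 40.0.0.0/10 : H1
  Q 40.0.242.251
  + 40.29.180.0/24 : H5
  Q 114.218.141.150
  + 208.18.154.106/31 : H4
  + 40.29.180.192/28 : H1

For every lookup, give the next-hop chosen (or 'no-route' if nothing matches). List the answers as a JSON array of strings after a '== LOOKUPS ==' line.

Apply in order:
  + 0.0.0.0/0 (H6) depth=0
  + 0.0.0.0/0 (H1) depth=0
  + 208.18.154.106/32 (H1) depth=32
  + 40.0.0.0/11 (H3) depth=11
  Q 192.134.185.77: descend 110 ; hops seen [H1] ; pick H1
  + 114.218.128.0/17 (H3) depth=17
  Q 40.0.0.114: descend 00101000000 ; hops seen [H1,H3] ; pick H3
  Q 208.18.154.106: descend 11010000000100101001101001101010 ; hops seen [H1,H1] ; pick H1
  + 40.29.180.192/28 (H0) depth=28
  + 112.0.0.0/5 (H2) depth=5
  Q 112.0.10.115: descend 011100 ; hops seen [H1,H2] ; pick H2
  + 0.0.0.0/0 (H2) depth=0
  + 208.0.0.0/9 (H0) depth=9
  + 40.16.0.0/12 (H2) depth=12
  Q 208.0.1.97: descend 11010000000 ; hops seen [H2,H0] ; pick H0
  Q 40.29.180.207: descend 0010100000011101101101001100 ; hops seen [H2,H3,H2,H0] ; pick H0
  Q 124.196.235.158: descend 0111 ; hops seen [H2] ; pick H2
  del 0.0.0.0/0 (clear depth 0)
  Q 40.0.0.32: descend 00101000000 ; hops seen [H3] ; pick H3
  Q 40.16.0.109: descend 001010000001 ; hops seen [H3,H2] ; pick H2
  + 208.18.144.0/20 (H4) depth=20
  del 114.218.128.0/17 (clear depth 17)
  + 114.218.128.0/20 (H6) depth=20
  + 114.218.141.144/28 (H3) depth=28
  Q 114.218.141.144: descend 0111001011011010100011011001 ; hops seen [H2,H6,H3] ; pick H3
  + 40.0.0.0/10 (H1) depth=10
  Q 40.0.242.251: descend 00101000000 ; hops seen [H1,H3] ; pick H3
  + 40.29.180.0/24 (H5) depth=24
  Q 114.218.141.150: descend 0111001011011010100011011001 ; hops seen [H2,H6,H3] ; pick H3
  + 208.18.154.106/31 (H4) depth=31
  + 40.29.180.192/28 (H1) depth=28

== LOOKUPS ==
["H1","H3","H1","H2","H0","H0","H2","H3","H2","H3","H3","H3"]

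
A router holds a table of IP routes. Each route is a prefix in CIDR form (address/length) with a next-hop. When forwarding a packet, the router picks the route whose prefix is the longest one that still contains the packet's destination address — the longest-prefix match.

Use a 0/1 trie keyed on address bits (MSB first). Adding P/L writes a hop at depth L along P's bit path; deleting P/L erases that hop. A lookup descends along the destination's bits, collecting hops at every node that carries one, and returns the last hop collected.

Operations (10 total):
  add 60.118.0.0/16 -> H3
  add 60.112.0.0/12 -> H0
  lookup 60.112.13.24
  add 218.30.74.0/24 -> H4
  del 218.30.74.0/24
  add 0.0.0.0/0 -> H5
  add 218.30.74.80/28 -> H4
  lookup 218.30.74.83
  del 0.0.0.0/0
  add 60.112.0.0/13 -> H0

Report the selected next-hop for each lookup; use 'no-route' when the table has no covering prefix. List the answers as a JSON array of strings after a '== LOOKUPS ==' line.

Process each operation:
  add 60.118.0.0/16 -> H3 at depth 16
  add 60.112.0.0/12 -> H0 at depth 12
  ? 60.112.13.24  path d0:-→d1:-→d2:-→d3:-→d4:-→d5:-→d6:-→d7:-→d8:-→d9:-→d10:-→d11:-→d12:H0→d13:-  best=H0
  add 218.30.74.0/24 -> H4 at depth 24
  del 218.30.74.0/24 (clear depth 24)
  add 0.0.0.0/0 -> H5 at depth 0
  add 218.30.74.80/28 -> H4 at depth 28
  ? 218.30.74.83  path d0:H5→d1:-→d2:-→d3:-→d4:-→d5:-→d6:-→d7:-→d8:-→d9:-→d10:-→d11:-→d12:-→d13:-→d14:-→d15:-→d16:-→d17:-→d18:-→d19:-→d20:-→d21:-→d22:-→d23:-→d24:-→d25:-→d26:-→d27:-→d28:H4  best=H4
  del 0.0.0.0/0 (clear depth 0)
  add 60.112.0.0/13 -> H0 at depth 13

== LOOKUPS ==
["H0","H4"]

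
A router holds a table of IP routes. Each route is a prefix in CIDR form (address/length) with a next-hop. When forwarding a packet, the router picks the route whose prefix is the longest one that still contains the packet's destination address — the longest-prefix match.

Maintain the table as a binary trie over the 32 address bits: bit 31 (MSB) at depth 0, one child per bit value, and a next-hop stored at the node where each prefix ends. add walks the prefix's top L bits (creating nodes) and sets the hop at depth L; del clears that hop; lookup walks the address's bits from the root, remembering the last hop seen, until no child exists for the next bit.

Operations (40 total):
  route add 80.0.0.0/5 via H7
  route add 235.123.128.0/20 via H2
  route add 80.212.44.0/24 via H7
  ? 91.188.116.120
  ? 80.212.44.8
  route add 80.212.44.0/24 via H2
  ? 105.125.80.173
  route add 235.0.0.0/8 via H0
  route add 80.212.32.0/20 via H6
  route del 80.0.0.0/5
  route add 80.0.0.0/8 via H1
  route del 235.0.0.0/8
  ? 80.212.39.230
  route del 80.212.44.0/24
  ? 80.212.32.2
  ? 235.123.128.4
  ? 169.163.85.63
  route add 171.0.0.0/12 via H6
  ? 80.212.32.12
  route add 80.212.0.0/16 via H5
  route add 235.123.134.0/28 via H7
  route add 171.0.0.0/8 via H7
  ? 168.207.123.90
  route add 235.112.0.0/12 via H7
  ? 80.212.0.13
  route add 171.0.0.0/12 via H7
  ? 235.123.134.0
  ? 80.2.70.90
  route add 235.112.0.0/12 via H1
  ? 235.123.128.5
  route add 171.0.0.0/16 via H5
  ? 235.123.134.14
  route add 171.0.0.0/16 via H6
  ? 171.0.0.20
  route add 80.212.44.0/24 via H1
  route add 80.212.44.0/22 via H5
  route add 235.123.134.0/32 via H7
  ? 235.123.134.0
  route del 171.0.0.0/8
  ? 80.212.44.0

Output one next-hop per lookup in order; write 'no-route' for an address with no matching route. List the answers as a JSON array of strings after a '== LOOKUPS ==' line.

Trace:
  add 80.0.0.0/5 -> H7 at depth 5
  add 235.123.128.0/20 -> H2 at depth 20
  add 80.212.44.0/24 -> H7 at depth 24
  Q 91.188.116.120: descend 0101 ; hops seen [∅] ; pick no-route
  Q 80.212.44.8: descend 010100001101010000101100 ; hops seen [H7,H7] ; pick H7
  add 80.212.44.0/24 -> H2 at depth 24
  Q 105.125.80.173: descend 01 ; hops seen [∅] ; pick no-route
  add 235.0.0.0/8 -> H0 at depth 8
  add 80.212.32.0/20 -> H6 at depth 20
  del 80.0.0.0/5 (clear depth 5)
  add 80.0.0.0/8 -> H1 at depth 8
  del 235.0.0.0/8 (clear depth 8)
  Q 80.212.39.230: descend 01010000110101000010 ; hops seen [H1,H6] ; pick H6
  del 80.212.44.0/24 (clear depth 24)
  Q 80.212.32.2: descend 01010000110101000010 ; hops seen [H1,H6] ; pick H6
  Q 235.123.128.4: descend 11101011011110111000 ; hops seen [H2] ; pick H2
  Q 169.163.85.63: descend 1 ; hops seen [∅] ; pick no-route
  add 171.0.0.0/12 -> H6 at depth 12
  Q 80.212.32.12: descend 01010000110101000010 ; hops seen [H1,H6] ; pick H6
  add 80.212.0.0/16 -> H5 at depth 16
  add 235.123.134.0/28 -> H7 at depth 28
  add 171.0.0.0/8 -> H7 at depth 8
  Q 168.207.123.90: descend 101010 ; hops seen [∅] ; pick no-route
  add 235.112.0.0/12 -> H7 at depth 12
  Q 80.212.0.13: descend 010100001101010000 ; hops seen [H1,H5] ; pick H5
  add 171.0.0.0/12 -> H7 at depth 12
  Q 235.123.134.0: descend 1110101101111011100001100000 ; hops seen [H7,H2,H7] ; pick H7
  Q 80.2.70.90: descend 01010000 ; hops seen [H1] ; pick H1
  add 235.112.0.0/12 -> H1 at depth 12
  Q 235.123.128.5: descend 111010110111101110000 ; hops seen [H1,H2] ; pick H2
  add 171.0.0.0/16 -> H5 at depth 16
  Q 235.123.134.14: descend 1110101101111011100001100000 ; hops seen [H1,H2,H7] ; pick H7
  add 171.0.0.0/16 -> H6 at depth 16
  Q 171.0.0.20: descend 1010101100000000 ; hops seen [H7,H7,H6] ; pick H6
  add 80.212.44.0/24 -> H1 at depth 24
  add 80.212.44.0/22 -> H5 at depth 22
  add 235.123.134.0/32 -> H7 at depth 32
  Q 235.123.134.0: descend 11101011011110111000011000000000 ; hops seen [H1,H2,H7,H7] ; pick H7
  del 171.0.0.0/8 (clear depth 8)
  Q 80.212.44.0: descend 010100001101010000101100 ; hops seen [H1,H5,H6,H5,H1] ; pick H1

== LOOKUPS ==
["no-route","H7","no-route","H6","H6","H2","no-route","H6","no-route","H5","H7","H1","H2","H7","H6","H7","H1"]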